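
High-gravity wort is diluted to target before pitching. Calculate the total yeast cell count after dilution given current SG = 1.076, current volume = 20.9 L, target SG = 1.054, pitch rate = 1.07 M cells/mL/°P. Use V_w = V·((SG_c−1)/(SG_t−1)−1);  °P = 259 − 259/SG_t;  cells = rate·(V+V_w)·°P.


V_w = 20.9·((1.076−1)/(1.054−1)−1) = 8.5148
V_final = 20.9 + 8.5148 = 29.4148
°P = 259 − 259/1.054 = 13.2694
cells = 1.07·29.4148·13.2694

417.6407 billion cells


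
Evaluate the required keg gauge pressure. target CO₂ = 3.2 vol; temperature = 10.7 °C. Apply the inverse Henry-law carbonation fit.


psi = vols/(0.01821 + 0.09011·e^(−0.04·T)) − 14.695
psi = 3.2/(0.01821 + 0.09011·e^(−0.04·10.7)) − 14.695

26.8933 psi


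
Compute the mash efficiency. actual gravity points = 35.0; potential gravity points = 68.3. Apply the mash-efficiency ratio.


efficiency = actual / potential × 100
efficiency = 35.0 / 68.3 × 100

51.2445 %


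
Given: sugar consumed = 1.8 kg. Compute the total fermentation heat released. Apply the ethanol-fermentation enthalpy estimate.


Q = m_sugar · 590 kJ/kg
Q = 1.8 · 590

1062.0000 kJ


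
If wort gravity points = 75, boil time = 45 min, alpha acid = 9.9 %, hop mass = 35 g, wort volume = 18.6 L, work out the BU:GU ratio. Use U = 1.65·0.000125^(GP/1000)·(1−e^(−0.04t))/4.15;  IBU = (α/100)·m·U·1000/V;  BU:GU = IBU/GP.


U = 1.65·0.000125^(75/1000)·(1−e^(−0.04·45))/4.15 = 0.1691
IBU = (9.9/100)·35·0.1691·1000/18.6 = 31.5083
BU:GU = 31.5083/75

0.4201


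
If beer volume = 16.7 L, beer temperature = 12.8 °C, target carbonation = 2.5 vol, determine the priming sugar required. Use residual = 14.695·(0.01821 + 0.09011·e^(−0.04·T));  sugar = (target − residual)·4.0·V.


residual = 14.695·(0.01821 + 0.09011·e^(−0.04·12.8)) = 1.0612
sugar = (2.5 − 1.0612)·4.0·16.7

96.1143 g


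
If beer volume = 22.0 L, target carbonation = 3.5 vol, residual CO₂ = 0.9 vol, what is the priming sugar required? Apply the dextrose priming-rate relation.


sugar = (target − residual)·4.0·V
sugar = (3.5 − 0.9)·4.0·22.0

228.8000 g


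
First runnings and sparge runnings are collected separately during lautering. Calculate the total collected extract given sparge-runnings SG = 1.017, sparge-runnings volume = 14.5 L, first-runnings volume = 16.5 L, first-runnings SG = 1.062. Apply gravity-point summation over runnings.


total = Σ (SG_i − 1)·1000·V_i
first = (1.062 − 1)·1000·16.5 = 1023.0000
sparge = (1.017 − 1)·1000·14.5 = 246.5000
total = 1023.0000 + 246.5000

1269.5000 gravity·L


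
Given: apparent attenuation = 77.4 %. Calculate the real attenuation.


RA = AA · 0.8192
RA = 77.4 · 0.8192

63.4061 %


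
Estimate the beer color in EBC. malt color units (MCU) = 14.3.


SRM = 1.4922·MCU^0.6859;  EBC = SRM·1.97
SRM = 1.4922·14.3^0.6859 = 9.2528
EBC = 9.2528·1.97

18.2280 EBC


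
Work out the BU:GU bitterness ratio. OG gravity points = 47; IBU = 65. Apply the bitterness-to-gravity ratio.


BU:GU = IBU / OG_points
BU:GU = 65 / 47

1.3830


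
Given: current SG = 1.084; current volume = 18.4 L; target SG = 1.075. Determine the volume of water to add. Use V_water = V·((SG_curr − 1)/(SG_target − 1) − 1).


V_water = 18.4·((1.084 − 1)/(1.075 − 1) − 1)

2.2080 L


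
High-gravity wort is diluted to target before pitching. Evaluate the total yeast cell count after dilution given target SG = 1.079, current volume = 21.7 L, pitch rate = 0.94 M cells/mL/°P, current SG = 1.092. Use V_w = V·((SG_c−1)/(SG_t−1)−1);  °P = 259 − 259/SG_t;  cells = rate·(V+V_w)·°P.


V_w = 21.7·((1.092−1)/(1.079−1)−1) = 3.5709
V_final = 21.7 + 3.5709 = 25.2709
°P = 259 − 259/1.079 = 18.9629
cells = 0.94·25.2709·18.9629

450.4574 billion cells


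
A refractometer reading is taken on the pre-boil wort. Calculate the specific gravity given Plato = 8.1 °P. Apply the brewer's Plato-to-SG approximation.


SG = 259/(259 − P)
SG = 259/(259 − 8.1)

1.0323


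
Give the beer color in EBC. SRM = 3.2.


EBC = SRM · 1.97
EBC = 3.2 · 1.97

6.3040 EBC


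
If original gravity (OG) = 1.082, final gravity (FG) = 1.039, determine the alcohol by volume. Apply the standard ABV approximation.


ABV = (OG − FG) · 131.25
ABV = (1.082 − 1.039) · 131.25

5.6438 % ABV


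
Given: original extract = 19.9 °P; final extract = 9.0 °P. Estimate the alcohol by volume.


SG = 259/(259 − P);  ABV = (OG − FG)·131.25
OG = 259/(259 − 19.9) = 1.0832
FG = 259/(259 − 9.0) = 1.0360
ABV = (1.0832 − 1.0360)·131.25

6.1988 % ABV


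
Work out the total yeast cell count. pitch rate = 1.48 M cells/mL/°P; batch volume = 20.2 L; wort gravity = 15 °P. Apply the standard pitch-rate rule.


cells (billions) = rate · V_L · °P
cells = 1.48 · 20.2 · 15

448.4400 billion cells


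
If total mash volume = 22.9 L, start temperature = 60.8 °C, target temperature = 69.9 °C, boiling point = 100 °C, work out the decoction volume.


V_dec = V_total·(T_target − T_start)/(T_boil − T_start)
V_dec = 22.9·(69.9 − 60.8)/(100 − 60.8)

5.3161 L


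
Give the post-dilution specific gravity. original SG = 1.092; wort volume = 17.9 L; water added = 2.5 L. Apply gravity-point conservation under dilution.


SG_new = 1 + (SG_old − 1)·V_old/(V_old + V_water)
pts = (1.092 − 1)·1000·17.9/(17.9 + 2.5) = 80.7255
SG_new = 1 + 80.7255/1000

1.0807


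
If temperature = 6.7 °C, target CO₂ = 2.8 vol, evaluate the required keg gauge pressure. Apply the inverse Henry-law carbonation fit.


psi = vols/(0.01821 + 0.09011·e^(−0.04·T)) − 14.695
psi = 2.8/(0.01821 + 0.09011·e^(−0.04·6.7)) − 14.695

17.4387 psi


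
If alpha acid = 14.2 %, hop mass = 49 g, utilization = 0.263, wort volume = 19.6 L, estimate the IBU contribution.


IBU = (α/100)·mass·U·1000 / V
IBU = (14.2/100)·49·0.263·1000 / 19.6

93.3650 IBU


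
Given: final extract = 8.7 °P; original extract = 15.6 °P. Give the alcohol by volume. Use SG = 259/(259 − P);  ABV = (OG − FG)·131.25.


OG = 259/(259 − 15.6) = 1.0641
FG = 259/(259 − 8.7) = 1.0348
ABV = (1.0641 − 1.0348)·131.25

3.8501 % ABV


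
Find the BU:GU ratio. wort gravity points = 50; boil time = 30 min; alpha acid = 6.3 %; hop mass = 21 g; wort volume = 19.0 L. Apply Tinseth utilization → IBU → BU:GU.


U = 1.65·0.000125^(GP/1000)·(1−e^(−0.04t))/4.15;  IBU = (α/100)·m·U·1000/V;  BU:GU = IBU/GP
U = 1.65·0.000125^(50/1000)·(1−e^(−0.04·30))/4.15 = 0.1773
IBU = (6.3/100)·21·0.1773·1000/19.0 = 12.3437
BU:GU = 12.3437/50

0.2469


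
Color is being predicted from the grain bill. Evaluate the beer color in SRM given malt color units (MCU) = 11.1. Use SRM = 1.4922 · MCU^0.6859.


SRM = 1.4922 · 11.1^0.6859

7.7770 SRM


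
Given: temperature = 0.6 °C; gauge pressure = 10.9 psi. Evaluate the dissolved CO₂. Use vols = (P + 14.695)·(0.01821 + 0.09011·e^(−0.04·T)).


vols = (10.9 + 14.695)·(0.01821 + 0.09011·e^(−0.04·0.6))

2.7178 volumes


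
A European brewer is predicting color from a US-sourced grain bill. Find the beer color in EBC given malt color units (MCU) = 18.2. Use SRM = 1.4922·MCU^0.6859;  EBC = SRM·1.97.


SRM = 1.4922·18.2^0.6859 = 10.9172
EBC = 10.9172·1.97

21.5068 EBC


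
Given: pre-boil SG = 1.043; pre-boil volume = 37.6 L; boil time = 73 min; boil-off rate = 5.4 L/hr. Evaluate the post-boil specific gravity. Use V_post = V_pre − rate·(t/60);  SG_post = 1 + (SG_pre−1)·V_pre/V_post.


V_post = 37.6 − 5.4·(73/60) = 31.0300
SG_post = 1 + (1.043 − 1)·37.6/31.0300

1.0521


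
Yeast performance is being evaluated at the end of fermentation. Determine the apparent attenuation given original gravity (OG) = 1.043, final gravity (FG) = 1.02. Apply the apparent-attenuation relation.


AA = (OG − FG)/(OG − 1) · 100
AA = (1.043 − 1.02)/(1.043 − 1) · 100

53.4884 %


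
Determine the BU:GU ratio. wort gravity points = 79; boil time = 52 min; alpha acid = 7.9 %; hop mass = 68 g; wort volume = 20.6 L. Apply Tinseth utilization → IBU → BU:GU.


U = 1.65·0.000125^(GP/1000)·(1−e^(−0.04t))/4.15;  IBU = (α/100)·m·U·1000/V;  BU:GU = IBU/GP
U = 1.65·0.000125^(79/1000)·(1−e^(−0.04·52))/4.15 = 0.1711
IBU = (7.9/100)·68·0.1711·1000/20.6 = 44.6070
BU:GU = 44.6070/79

0.5646


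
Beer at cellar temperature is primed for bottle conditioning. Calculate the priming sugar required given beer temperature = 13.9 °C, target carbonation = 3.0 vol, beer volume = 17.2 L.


residual = 14.695·(0.01821 + 0.09011·e^(−0.04·T));  sugar = (target − residual)·4.0·V
residual = 14.695·(0.01821 + 0.09011·e^(−0.04·13.9)) = 1.0270
sugar = (3.0 − 1.0270)·4.0·17.2

135.7422 g


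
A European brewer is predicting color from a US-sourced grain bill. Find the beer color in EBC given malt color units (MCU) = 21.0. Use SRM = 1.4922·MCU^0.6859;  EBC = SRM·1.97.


SRM = 1.4922·21.0^0.6859 = 12.0431
EBC = 12.0431·1.97

23.7249 EBC


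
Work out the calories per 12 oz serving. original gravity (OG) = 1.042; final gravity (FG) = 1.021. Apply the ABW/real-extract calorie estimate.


ABW = (OG−FG)·131.25·0.79/FG;  °P = 259 − 259/SG (for OG→OE and FG→AE);  RE = 0.1808·OE + 0.8192·AE;  Cal = (6.9·ABW + 4·(RE−0.1))·FG·3.55
ABW = (1.042 − 1.021)·131.25·0.79/1.021 = 2.1327
OE = 259 − 259/1.042 = 10.4395 °P
AE = 259 − 259/1.021 = 5.3271 °P
RE = 0.1808·10.4395 + 0.8192·5.3271 = 6.2515 °P
Cal = (6.9·2.1327 + 4·(6.2515−0.1))·1.021·3.55

142.5213 kcal


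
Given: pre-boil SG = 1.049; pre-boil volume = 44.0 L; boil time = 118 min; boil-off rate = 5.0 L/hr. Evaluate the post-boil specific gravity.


V_post = V_pre − rate·(t/60);  SG_post = 1 + (SG_pre−1)·V_pre/V_post
V_post = 44.0 − 5.0·(118/60) = 34.1667
SG_post = 1 + (1.049 − 1)·44.0/34.1667

1.0631


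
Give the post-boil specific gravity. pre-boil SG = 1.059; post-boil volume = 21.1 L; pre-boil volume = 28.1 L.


SG_post = 1 + (SG_pre − 1)·V_pre/V_post
pts_pre = (1.059 − 1)·1000 = 59.0000
pts_post = 59.0000·28.1/21.1 = 78.5735
SG_post = 1 + 78.5735/1000

1.0786


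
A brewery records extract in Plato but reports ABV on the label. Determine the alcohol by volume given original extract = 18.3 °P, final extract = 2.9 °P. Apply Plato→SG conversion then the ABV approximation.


SG = 259/(259 − P);  ABV = (OG − FG)·131.25
OG = 259/(259 − 18.3) = 1.0760
FG = 259/(259 − 2.9) = 1.0113
ABV = (1.0760 − 1.0113)·131.25

8.4925 % ABV


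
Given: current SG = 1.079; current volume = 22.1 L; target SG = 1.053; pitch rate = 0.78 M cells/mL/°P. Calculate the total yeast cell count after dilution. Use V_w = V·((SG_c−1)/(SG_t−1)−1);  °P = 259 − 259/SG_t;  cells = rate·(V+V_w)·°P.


V_w = 22.1·((1.079−1)/(1.053−1)−1) = 10.8415
V_final = 22.1 + 10.8415 = 32.9415
°P = 259 − 259/1.053 = 13.0361
cells = 0.78·32.9415·13.0361

334.9541 billion cells


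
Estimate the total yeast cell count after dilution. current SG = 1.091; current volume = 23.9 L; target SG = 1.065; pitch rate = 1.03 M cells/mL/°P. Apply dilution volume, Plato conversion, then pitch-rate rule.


V_w = V·((SG_c−1)/(SG_t−1)−1);  °P = 259 − 259/SG_t;  cells = rate·(V+V_w)·°P
V_w = 23.9·((1.091−1)/(1.065−1)−1) = 9.5600
V_final = 23.9 + 9.5600 = 33.4600
°P = 259 − 259/1.065 = 15.8075
cells = 1.03·33.4600·15.8075

544.7869 billion cells


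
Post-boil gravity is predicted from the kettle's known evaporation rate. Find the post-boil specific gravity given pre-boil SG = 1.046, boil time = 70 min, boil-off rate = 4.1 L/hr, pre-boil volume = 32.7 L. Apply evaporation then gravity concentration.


V_post = V_pre − rate·(t/60);  SG_post = 1 + (SG_pre−1)·V_pre/V_post
V_post = 32.7 − 4.1·(70/60) = 27.9167
SG_post = 1 + (1.046 − 1)·32.7/27.9167

1.0539


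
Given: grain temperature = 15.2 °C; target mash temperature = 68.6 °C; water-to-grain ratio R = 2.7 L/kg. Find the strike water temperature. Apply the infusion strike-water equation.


T_strike = (0.41/R)·(T_mash − T_grain) + T_mash
T_strike = (0.41/2.7)·(68.6 − 15.2) + 68.6

76.7089 °C


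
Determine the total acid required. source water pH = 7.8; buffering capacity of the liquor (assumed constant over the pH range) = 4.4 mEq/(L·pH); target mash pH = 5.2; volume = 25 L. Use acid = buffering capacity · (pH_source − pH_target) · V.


acid = 4.4 · (7.8 − 5.2) · 25

286.0000 mEq


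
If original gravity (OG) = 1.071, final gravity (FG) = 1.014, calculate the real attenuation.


AA = (OG−FG)/(OG−1)·100;  RA = AA·0.8192
AA = (1.071 − 1.014)/(1.071 − 1)·100 = 80.2817
RA = 80.2817·0.8192

65.7668 %


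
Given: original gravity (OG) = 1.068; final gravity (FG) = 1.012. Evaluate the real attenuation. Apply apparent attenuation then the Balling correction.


AA = (OG−FG)/(OG−1)·100;  RA = AA·0.8192
AA = (1.068 − 1.012)/(1.068 − 1)·100 = 82.3529
RA = 82.3529·0.8192

67.4635 %


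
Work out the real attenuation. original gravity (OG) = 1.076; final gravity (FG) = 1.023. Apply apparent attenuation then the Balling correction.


AA = (OG−FG)/(OG−1)·100;  RA = AA·0.8192
AA = (1.076 − 1.023)/(1.076 − 1)·100 = 69.7368
RA = 69.7368·0.8192

57.1284 %


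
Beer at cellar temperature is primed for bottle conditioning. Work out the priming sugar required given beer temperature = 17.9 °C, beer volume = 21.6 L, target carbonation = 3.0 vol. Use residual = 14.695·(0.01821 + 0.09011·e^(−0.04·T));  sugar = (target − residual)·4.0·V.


residual = 14.695·(0.01821 + 0.09011·e^(−0.04·17.9)) = 0.9147
sugar = (3.0 − 0.9147)·4.0·21.6

180.1682 g


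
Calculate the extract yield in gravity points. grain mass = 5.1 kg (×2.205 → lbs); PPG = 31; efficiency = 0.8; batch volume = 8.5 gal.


points = lbs × PPG × eff / vol
lbs = 5.1 × 2.205 = 11.2455
points = 11.2455 × 31 × 0.8 / 8.5

32.8104 points


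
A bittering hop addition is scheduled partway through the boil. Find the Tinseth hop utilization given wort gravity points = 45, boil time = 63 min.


U = 1.65·0.000125^(GP/1000) · (1 − e^(−0.04·t))/4.15
bigness = 1.65·0.000125^(45/1000) = 1.1011
boil_factor = (1 − e^(−0.04·63))/4.15 = 0.2216
U = 1.1011 · 0.2216

0.2440


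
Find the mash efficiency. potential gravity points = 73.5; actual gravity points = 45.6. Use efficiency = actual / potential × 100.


efficiency = 45.6 / 73.5 × 100

62.0408 %


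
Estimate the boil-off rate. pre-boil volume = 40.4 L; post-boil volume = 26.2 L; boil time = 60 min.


rate = (V_pre − V_post) / (t_min/60)
rate = (40.4 − 26.2) / (60/60)

14.2000 L/hr


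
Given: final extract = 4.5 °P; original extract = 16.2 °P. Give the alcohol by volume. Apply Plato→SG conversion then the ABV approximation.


SG = 259/(259 − P);  ABV = (OG − FG)·131.25
OG = 259/(259 − 16.2) = 1.0667
FG = 259/(259 − 4.5) = 1.0177
ABV = (1.0667 − 1.0177)·131.25

6.4365 % ABV


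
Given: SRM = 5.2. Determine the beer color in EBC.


EBC = SRM · 1.97
EBC = 5.2 · 1.97

10.2440 EBC


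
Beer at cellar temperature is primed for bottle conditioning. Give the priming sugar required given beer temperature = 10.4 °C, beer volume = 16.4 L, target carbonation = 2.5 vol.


residual = 14.695·(0.01821 + 0.09011·e^(−0.04·T));  sugar = (target − residual)·4.0·V
residual = 14.695·(0.01821 + 0.09011·e^(−0.04·10.4)) = 1.1411
sugar = (2.5 − 1.1411)·4.0·16.4

89.1424 g


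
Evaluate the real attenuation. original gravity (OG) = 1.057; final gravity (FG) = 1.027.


AA = (OG−FG)/(OG−1)·100;  RA = AA·0.8192
AA = (1.057 − 1.027)/(1.057 − 1)·100 = 52.6316
RA = 52.6316·0.8192

43.1158 %


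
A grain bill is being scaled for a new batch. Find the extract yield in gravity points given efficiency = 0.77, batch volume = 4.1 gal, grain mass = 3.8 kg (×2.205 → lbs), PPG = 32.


points = lbs × PPG × eff / vol
lbs = 3.8 × 2.205 = 8.3790
points = 8.3790 × 32 × 0.77 / 4.1

50.3557 points


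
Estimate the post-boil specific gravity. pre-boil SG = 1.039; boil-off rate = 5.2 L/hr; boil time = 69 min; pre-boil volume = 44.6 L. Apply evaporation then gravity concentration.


V_post = V_pre − rate·(t/60);  SG_post = 1 + (SG_pre−1)·V_pre/V_post
V_post = 44.6 − 5.2·(69/60) = 38.6200
SG_post = 1 + (1.039 − 1)·44.6/38.6200

1.0450


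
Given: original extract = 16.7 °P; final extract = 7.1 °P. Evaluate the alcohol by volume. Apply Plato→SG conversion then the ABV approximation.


SG = 259/(259 − P);  ABV = (OG − FG)·131.25
OG = 259/(259 − 16.7) = 1.0689
FG = 259/(259 − 7.1) = 1.0282
ABV = (1.0689 − 1.0282)·131.25

5.3467 % ABV


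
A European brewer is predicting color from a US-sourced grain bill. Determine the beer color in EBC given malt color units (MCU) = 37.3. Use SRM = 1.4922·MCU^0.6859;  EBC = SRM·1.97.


SRM = 1.4922·37.3^0.6859 = 17.8592
EBC = 17.8592·1.97

35.1826 EBC


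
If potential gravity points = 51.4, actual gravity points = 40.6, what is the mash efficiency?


efficiency = actual / potential × 100
efficiency = 40.6 / 51.4 × 100

78.9883 %


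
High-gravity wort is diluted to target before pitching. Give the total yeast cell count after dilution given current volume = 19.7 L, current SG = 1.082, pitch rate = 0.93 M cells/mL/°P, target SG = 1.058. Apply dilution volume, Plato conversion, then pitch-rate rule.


V_w = V·((SG_c−1)/(SG_t−1)−1);  °P = 259 − 259/SG_t;  cells = rate·(V+V_w)·°P
V_w = 19.7·((1.082−1)/(1.058−1)−1) = 8.1517
V_final = 19.7 + 8.1517 = 27.8517
°P = 259 − 259/1.058 = 14.1985
cells = 0.93·27.8517·14.1985

367.7707 billion cells


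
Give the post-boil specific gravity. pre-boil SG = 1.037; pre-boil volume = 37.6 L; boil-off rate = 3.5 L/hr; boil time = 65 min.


V_post = V_pre − rate·(t/60);  SG_post = 1 + (SG_pre−1)·V_pre/V_post
V_post = 37.6 − 3.5·(65/60) = 33.8083
SG_post = 1 + (1.037 − 1)·37.6/33.8083

1.0411


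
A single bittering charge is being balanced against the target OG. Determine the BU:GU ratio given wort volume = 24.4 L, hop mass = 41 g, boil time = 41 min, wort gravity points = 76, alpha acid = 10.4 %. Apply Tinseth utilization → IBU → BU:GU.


U = 1.65·0.000125^(GP/1000)·(1−e^(−0.04t))/4.15;  IBU = (α/100)·m·U·1000/V;  BU:GU = IBU/GP
U = 1.65·0.000125^(76/1000)·(1−e^(−0.04·41))/4.15 = 0.1619
IBU = (10.4/100)·41·0.1619·1000/24.4 = 28.2862
BU:GU = 28.2862/76

0.3722


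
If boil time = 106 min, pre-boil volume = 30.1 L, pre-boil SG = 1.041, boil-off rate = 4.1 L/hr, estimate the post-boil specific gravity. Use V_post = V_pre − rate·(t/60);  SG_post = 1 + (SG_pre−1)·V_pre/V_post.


V_post = 30.1 − 4.1·(106/60) = 22.8567
SG_post = 1 + (1.041 − 1)·30.1/22.8567

1.0540


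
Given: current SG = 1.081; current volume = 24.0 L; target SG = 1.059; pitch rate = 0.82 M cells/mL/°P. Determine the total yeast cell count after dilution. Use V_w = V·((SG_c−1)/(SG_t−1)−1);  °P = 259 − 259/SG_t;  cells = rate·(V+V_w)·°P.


V_w = 24.0·((1.081−1)/(1.059−1)−1) = 8.9492
V_final = 24.0 + 8.9492 = 32.9492
°P = 259 − 259/1.059 = 14.4297
cells = 0.82·32.9492·14.4297

389.8647 billion cells


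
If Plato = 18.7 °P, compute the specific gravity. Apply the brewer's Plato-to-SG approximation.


SG = 259/(259 − P)
SG = 259/(259 − 18.7)

1.0778


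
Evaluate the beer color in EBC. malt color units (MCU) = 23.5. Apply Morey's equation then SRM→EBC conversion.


SRM = 1.4922·MCU^0.6859;  EBC = SRM·1.97
SRM = 1.4922·23.5^0.6859 = 13.0090
EBC = 13.0090·1.97

25.6276 EBC


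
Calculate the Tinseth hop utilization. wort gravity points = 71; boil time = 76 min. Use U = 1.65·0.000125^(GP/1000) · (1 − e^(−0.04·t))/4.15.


bigness = 1.65·0.000125^(71/1000) = 0.8717
boil_factor = (1 − e^(−0.04·76))/4.15 = 0.2294
U = 0.8717 · 0.2294

0.2000


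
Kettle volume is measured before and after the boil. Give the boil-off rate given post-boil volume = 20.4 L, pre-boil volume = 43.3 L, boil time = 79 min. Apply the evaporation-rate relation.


rate = (V_pre − V_post) / (t_min/60)
rate = (43.3 − 20.4) / (79/60)

17.3924 L/hr


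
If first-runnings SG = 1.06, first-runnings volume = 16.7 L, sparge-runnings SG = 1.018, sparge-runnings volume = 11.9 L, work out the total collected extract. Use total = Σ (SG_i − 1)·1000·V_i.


first = (1.06 − 1)·1000·16.7 = 1002.0000
sparge = (1.018 − 1)·1000·11.9 = 214.2000
total = 1002.0000 + 214.2000

1216.2000 gravity·L


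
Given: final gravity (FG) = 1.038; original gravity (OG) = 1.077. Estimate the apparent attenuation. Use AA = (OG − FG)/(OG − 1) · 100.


AA = (1.077 − 1.038)/(1.077 − 1) · 100

50.6494 %


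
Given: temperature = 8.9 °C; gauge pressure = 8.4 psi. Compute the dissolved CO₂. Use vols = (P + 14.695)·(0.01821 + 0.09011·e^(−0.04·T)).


vols = (8.4 + 14.695)·(0.01821 + 0.09011·e^(−0.04·8.9))

1.8783 volumes


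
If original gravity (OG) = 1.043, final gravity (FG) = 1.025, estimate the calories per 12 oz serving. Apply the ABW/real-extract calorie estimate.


ABW = (OG−FG)·131.25·0.79/FG;  °P = 259 − 259/SG (for OG→OE and FG→AE);  RE = 0.1808·OE + 0.8192·AE;  Cal = (6.9·ABW + 4·(RE−0.1))·FG·3.55
ABW = (1.043 − 1.025)·131.25·0.79/1.025 = 1.8209
OE = 259 − 259/1.043 = 10.6779 °P
AE = 259 − 259/1.025 = 6.3171 °P
RE = 0.1808·10.6779 + 0.8192·6.3171 = 7.1055 °P
Cal = (6.9·1.8209 + 4·(7.1055−0.1))·1.025·3.55

147.6819 kcal


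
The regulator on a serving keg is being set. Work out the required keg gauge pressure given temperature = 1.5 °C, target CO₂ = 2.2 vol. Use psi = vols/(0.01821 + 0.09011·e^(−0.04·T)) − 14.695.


psi = 2.2/(0.01821 + 0.09011·e^(−0.04·1.5)) − 14.695

6.6492 psi


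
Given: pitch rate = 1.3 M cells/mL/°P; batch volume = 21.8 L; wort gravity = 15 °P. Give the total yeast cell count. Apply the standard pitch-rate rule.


cells (billions) = rate · V_L · °P
cells = 1.3 · 21.8 · 15

425.1000 billion cells


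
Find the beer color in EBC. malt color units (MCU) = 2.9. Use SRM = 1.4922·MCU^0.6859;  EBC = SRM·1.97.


SRM = 1.4922·2.9^0.6859 = 3.0973
EBC = 3.0973·1.97

6.1017 EBC


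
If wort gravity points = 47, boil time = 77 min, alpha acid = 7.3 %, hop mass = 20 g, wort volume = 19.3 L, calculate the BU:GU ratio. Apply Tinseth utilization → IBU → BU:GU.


U = 1.65·0.000125^(GP/1000)·(1−e^(−0.04t))/4.15;  IBU = (α/100)·m·U·1000/V;  BU:GU = IBU/GP
U = 1.65·0.000125^(47/1000)·(1−e^(−0.04·77))/4.15 = 0.2486
IBU = (7.3/100)·20·0.2486·1000/19.3 = 18.8085
BU:GU = 18.8085/47

0.4002


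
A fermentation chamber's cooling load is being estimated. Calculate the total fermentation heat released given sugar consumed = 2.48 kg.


Q = m_sugar · 590 kJ/kg
Q = 2.48 · 590

1463.2000 kJ


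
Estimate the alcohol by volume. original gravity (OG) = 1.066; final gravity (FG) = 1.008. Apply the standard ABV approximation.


ABV = (OG − FG) · 131.25
ABV = (1.066 − 1.008) · 131.25

7.6125 % ABV


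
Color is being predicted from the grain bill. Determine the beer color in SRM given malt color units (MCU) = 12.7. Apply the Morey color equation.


SRM = 1.4922 · MCU^0.6859
SRM = 1.4922 · 12.7^0.6859

8.5295 SRM


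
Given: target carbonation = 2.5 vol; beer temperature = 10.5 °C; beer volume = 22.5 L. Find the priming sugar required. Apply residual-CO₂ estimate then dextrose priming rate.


residual = 14.695·(0.01821 + 0.09011·e^(−0.04·T));  sugar = (target − residual)·4.0·V
residual = 14.695·(0.01821 + 0.09011·e^(−0.04·10.5)) = 1.1376
sugar = (2.5 − 1.1376)·4.0·22.5

122.6128 g


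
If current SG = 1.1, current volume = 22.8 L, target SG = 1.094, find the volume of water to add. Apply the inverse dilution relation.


V_water = V·((SG_curr − 1)/(SG_target − 1) − 1)
V_water = 22.8·((1.1 − 1)/(1.094 − 1) − 1)

1.4553 L


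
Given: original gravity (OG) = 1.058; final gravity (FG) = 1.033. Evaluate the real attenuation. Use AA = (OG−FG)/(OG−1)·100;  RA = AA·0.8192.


AA = (1.058 − 1.033)/(1.058 − 1)·100 = 43.1034
RA = 43.1034·0.8192

35.3103 %


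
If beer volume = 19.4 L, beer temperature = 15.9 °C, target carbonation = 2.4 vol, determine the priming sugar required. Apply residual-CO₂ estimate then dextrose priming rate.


residual = 14.695·(0.01821 + 0.09011·e^(−0.04·T));  sugar = (target − residual)·4.0·V
residual = 14.695·(0.01821 + 0.09011·e^(−0.04·15.9)) = 0.9686
sugar = (2.4 − 0.9686)·4.0·19.4

111.0753 g


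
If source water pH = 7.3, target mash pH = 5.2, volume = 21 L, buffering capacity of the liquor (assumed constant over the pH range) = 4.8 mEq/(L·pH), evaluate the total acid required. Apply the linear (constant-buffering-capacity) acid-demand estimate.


acid = buffering capacity · (pH_source − pH_target) · V
acid = 4.8 · (7.3 − 5.2) · 21

211.6800 mEq


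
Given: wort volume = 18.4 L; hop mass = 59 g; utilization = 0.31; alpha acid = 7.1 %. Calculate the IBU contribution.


IBU = (α/100)·mass·U·1000 / V
IBU = (7.1/100)·59·0.31·1000 / 18.4

70.5755 IBU


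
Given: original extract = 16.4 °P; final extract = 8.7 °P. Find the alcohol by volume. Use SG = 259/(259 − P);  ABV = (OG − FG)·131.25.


OG = 259/(259 − 16.4) = 1.0676
FG = 259/(259 − 8.7) = 1.0348
ABV = (1.0676 − 1.0348)·131.25

4.3106 % ABV


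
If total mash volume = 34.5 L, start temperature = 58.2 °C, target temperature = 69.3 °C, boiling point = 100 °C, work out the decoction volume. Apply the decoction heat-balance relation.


V_dec = V_total·(T_target − T_start)/(T_boil − T_start)
V_dec = 34.5·(69.3 − 58.2)/(100 − 58.2)

9.1615 L


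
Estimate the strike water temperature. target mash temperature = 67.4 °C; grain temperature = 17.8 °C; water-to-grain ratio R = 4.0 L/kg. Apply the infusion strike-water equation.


T_strike = (0.41/R)·(T_mash − T_grain) + T_mash
T_strike = (0.41/4.0)·(67.4 − 17.8) + 67.4

72.4840 °C


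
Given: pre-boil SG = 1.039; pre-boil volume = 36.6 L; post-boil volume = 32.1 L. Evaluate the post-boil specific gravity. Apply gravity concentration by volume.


SG_post = 1 + (SG_pre − 1)·V_pre/V_post
pts_pre = (1.039 − 1)·1000 = 39.0000
pts_post = 39.0000·36.6/32.1 = 44.4673
SG_post = 1 + 44.4673/1000

1.0445


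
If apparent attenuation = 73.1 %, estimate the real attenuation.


RA = AA · 0.8192
RA = 73.1 · 0.8192

59.8835 %


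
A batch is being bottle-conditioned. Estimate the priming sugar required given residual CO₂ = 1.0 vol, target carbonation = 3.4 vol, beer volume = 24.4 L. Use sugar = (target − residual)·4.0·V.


sugar = (3.4 − 1.0)·4.0·24.4

234.2400 g


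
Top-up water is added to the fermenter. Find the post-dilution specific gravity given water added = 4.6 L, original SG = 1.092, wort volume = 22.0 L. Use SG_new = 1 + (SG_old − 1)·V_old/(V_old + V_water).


pts = (1.092 − 1)·1000·22.0/(22.0 + 4.6) = 76.0902
SG_new = 1 + 76.0902/1000

1.0761


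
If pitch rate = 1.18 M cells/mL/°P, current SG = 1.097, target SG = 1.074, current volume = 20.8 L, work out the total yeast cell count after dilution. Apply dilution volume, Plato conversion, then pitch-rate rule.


V_w = V·((SG_c−1)/(SG_t−1)−1);  °P = 259 − 259/SG_t;  cells = rate·(V+V_w)·°P
V_w = 20.8·((1.097−1)/(1.074−1)−1) = 6.4649
V_final = 20.8 + 6.4649 = 27.2649
°P = 259 − 259/1.074 = 17.8454
cells = 1.18·27.2649·17.8454

574.1331 billion cells


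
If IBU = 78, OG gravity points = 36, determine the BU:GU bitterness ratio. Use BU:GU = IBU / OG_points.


BU:GU = 78 / 36

2.1667


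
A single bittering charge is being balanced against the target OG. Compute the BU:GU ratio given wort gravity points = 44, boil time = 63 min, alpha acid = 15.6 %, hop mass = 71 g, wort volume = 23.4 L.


U = 1.65·0.000125^(GP/1000)·(1−e^(−0.04t))/4.15;  IBU = (α/100)·m·U·1000/V;  BU:GU = IBU/GP
U = 1.65·0.000125^(44/1000)·(1−e^(−0.04·63))/4.15 = 0.2462
IBU = (15.6/100)·71·0.2462·1000/23.4 = 116.5300
BU:GU = 116.5300/44

2.6484


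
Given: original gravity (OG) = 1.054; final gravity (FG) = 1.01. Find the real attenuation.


AA = (OG−FG)/(OG−1)·100;  RA = AA·0.8192
AA = (1.054 − 1.01)/(1.054 − 1)·100 = 81.4815
RA = 81.4815·0.8192

66.7496 %


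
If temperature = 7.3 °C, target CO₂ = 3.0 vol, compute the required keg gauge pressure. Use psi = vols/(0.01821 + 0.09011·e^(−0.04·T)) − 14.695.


psi = 3.0/(0.01821 + 0.09011·e^(−0.04·7.3)) − 14.695

20.3922 psi


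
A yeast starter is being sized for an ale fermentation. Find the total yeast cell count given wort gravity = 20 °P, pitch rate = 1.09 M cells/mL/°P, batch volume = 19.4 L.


cells (billions) = rate · V_L · °P
cells = 1.09 · 19.4 · 20

422.9200 billion cells


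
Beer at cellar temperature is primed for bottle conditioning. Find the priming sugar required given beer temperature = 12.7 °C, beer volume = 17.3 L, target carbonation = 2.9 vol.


residual = 14.695·(0.01821 + 0.09011·e^(−0.04·T));  sugar = (target − residual)·4.0·V
residual = 14.695·(0.01821 + 0.09011·e^(−0.04·12.7)) = 1.0643
sugar = (2.9 − 1.0643)·4.0·17.3

127.0274 g


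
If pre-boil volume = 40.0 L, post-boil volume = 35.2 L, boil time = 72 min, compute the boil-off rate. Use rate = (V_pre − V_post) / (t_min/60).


rate = (40.0 − 35.2) / (72/60)

4.0000 L/hr


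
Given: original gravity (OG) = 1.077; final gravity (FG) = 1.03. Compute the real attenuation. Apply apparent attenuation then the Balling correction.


AA = (OG−FG)/(OG−1)·100;  RA = AA·0.8192
AA = (1.077 − 1.03)/(1.077 − 1)·100 = 61.0390
RA = 61.0390·0.8192

50.0031 %


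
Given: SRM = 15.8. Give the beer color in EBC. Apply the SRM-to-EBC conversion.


EBC = SRM · 1.97
EBC = 15.8 · 1.97

31.1260 EBC


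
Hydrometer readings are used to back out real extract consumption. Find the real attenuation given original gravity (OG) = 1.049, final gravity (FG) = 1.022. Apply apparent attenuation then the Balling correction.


AA = (OG−FG)/(OG−1)·100;  RA = AA·0.8192
AA = (1.049 − 1.022)/(1.049 − 1)·100 = 55.1020
RA = 55.1020·0.8192

45.1396 %


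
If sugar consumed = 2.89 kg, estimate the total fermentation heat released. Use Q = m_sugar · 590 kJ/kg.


Q = 2.89 · 590

1705.1000 kJ


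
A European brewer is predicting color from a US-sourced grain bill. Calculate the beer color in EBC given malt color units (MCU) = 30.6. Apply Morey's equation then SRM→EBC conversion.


SRM = 1.4922·MCU^0.6859;  EBC = SRM·1.97
SRM = 1.4922·30.6^0.6859 = 15.5913
EBC = 15.5913·1.97

30.7149 EBC


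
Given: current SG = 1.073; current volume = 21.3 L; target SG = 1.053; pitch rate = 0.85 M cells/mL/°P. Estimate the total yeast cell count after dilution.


V_w = V·((SG_c−1)/(SG_t−1)−1);  °P = 259 − 259/SG_t;  cells = rate·(V+V_w)·°P
V_w = 21.3·((1.073−1)/(1.053−1)−1) = 8.0377
V_final = 21.3 + 8.0377 = 29.3377
°P = 259 − 259/1.053 = 13.0361
cells = 0.85·29.3377·13.0361

325.0819 billion cells


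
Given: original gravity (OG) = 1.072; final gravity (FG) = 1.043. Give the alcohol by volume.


ABV = (OG − FG) · 131.25
ABV = (1.072 − 1.043) · 131.25

3.8063 % ABV


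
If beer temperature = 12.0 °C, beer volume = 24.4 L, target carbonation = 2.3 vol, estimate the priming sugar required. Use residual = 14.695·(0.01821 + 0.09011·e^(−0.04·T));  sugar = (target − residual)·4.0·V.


residual = 14.695·(0.01821 + 0.09011·e^(−0.04·12.0)) = 1.0870
sugar = (2.3 − 1.0870)·4.0·24.4

118.3919 g


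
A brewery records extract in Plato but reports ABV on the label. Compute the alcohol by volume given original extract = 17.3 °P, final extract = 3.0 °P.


SG = 259/(259 − P);  ABV = (OG − FG)·131.25
OG = 259/(259 − 17.3) = 1.0716
FG = 259/(259 − 3.0) = 1.0117
ABV = (1.0716 − 1.0117)·131.25

7.8563 % ABV


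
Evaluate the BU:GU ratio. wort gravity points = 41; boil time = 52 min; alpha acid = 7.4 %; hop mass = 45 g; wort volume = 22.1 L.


U = 1.65·0.000125^(GP/1000)·(1−e^(−0.04t))/4.15;  IBU = (α/100)·m·U·1000/V;  BU:GU = IBU/GP
U = 1.65·0.000125^(41/1000)·(1−e^(−0.04·52))/4.15 = 0.2407
IBU = (7.4/100)·45·0.2407·1000/22.1 = 36.2663
BU:GU = 36.2663/41

0.8845


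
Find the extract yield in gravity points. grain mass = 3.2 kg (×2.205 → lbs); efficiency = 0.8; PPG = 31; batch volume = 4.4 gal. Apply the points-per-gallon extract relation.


points = lbs × PPG × eff / vol
lbs = 3.2 × 2.205 = 7.0560
points = 7.0560 × 31 × 0.8 / 4.4

39.7702 points


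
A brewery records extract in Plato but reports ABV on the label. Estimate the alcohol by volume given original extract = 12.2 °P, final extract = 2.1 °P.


SG = 259/(259 − P);  ABV = (OG − FG)·131.25
OG = 259/(259 − 12.2) = 1.0494
FG = 259/(259 − 2.1) = 1.0082
ABV = (1.0494 − 1.0082)·131.25

5.4152 % ABV


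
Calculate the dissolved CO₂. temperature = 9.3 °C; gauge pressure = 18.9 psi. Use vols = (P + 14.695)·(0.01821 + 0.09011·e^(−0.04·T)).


vols = (18.9 + 14.695)·(0.01821 + 0.09011·e^(−0.04·9.3))

2.6986 volumes


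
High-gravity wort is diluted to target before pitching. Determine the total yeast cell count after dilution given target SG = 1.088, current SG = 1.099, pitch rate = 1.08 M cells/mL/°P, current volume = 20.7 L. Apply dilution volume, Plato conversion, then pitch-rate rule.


V_w = V·((SG_c−1)/(SG_t−1)−1);  °P = 259 − 259/SG_t;  cells = rate·(V+V_w)·°P
V_w = 20.7·((1.099−1)/(1.088−1)−1) = 2.5875
V_final = 20.7 + 2.5875 = 23.2875
°P = 259 − 259/1.088 = 20.9485
cells = 1.08·23.2875·20.9485

526.8660 billion cells


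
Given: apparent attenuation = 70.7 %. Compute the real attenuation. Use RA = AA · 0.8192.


RA = 70.7 · 0.8192

57.9174 %


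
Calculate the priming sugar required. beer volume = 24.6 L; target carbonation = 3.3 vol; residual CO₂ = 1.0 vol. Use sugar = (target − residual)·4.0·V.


sugar = (3.3 − 1.0)·4.0·24.6

226.3200 g


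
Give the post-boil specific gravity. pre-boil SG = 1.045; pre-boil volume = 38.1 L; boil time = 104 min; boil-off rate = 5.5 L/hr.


V_post = V_pre − rate·(t/60);  SG_post = 1 + (SG_pre−1)·V_pre/V_post
V_post = 38.1 − 5.5·(104/60) = 28.5667
SG_post = 1 + (1.045 − 1)·38.1/28.5667

1.0600


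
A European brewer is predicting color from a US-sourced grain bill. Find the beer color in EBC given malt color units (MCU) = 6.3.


SRM = 1.4922·MCU^0.6859;  EBC = SRM·1.97
SRM = 1.4922·6.3^0.6859 = 5.2734
EBC = 5.2734·1.97

10.3887 EBC


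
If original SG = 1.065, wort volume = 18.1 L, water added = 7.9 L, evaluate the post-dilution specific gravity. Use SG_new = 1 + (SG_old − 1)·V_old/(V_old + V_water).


pts = (1.065 − 1)·1000·18.1/(18.1 + 7.9) = 45.2500
SG_new = 1 + 45.2500/1000

1.0453


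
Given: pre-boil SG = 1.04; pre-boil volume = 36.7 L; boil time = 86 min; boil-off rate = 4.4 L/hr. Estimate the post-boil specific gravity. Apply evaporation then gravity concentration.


V_post = V_pre − rate·(t/60);  SG_post = 1 + (SG_pre−1)·V_pre/V_post
V_post = 36.7 − 4.4·(86/60) = 30.3933
SG_post = 1 + (1.04 − 1)·36.7/30.3933

1.0483


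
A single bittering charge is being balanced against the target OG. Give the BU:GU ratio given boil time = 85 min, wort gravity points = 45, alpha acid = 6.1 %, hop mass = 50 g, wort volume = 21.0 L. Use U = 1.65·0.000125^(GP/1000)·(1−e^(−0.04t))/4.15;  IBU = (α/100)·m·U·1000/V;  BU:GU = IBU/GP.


U = 1.65·0.000125^(45/1000)·(1−e^(−0.04·85))/4.15 = 0.2565
IBU = (6.1/100)·50·0.2565·1000/21.0 = 37.2508
BU:GU = 37.2508/45

0.8278


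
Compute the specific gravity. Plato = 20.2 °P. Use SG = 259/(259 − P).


SG = 259/(259 − 20.2)

1.0846


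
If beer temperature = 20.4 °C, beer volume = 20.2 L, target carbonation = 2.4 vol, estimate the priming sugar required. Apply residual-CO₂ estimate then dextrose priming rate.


residual = 14.695·(0.01821 + 0.09011·e^(−0.04·T));  sugar = (target − residual)·4.0·V
residual = 14.695·(0.01821 + 0.09011·e^(−0.04·20.4)) = 0.8531
sugar = (2.4 − 0.8531)·4.0·20.2

124.9864 g


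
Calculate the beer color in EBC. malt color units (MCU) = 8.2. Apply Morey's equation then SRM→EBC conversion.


SRM = 1.4922·MCU^0.6859;  EBC = SRM·1.97
SRM = 1.4922·8.2^0.6859 = 6.3185
EBC = 6.3185·1.97

12.4474 EBC


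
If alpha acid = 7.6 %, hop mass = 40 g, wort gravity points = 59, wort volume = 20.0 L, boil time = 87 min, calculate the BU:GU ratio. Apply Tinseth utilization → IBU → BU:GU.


U = 1.65·0.000125^(GP/1000)·(1−e^(−0.04t))/4.15;  IBU = (α/100)·m·U·1000/V;  BU:GU = IBU/GP
U = 1.65·0.000125^(59/1000)·(1−e^(−0.04·87))/4.15 = 0.2268
IBU = (7.6/100)·40·0.2268·1000/20.0 = 34.4673
BU:GU = 34.4673/59

0.5842


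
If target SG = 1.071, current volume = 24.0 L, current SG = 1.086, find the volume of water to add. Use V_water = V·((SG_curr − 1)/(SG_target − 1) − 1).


V_water = 24.0·((1.086 − 1)/(1.071 − 1) − 1)

5.0704 L


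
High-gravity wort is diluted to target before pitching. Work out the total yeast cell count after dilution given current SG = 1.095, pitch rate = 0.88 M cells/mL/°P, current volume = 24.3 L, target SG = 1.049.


V_w = V·((SG_c−1)/(SG_t−1)−1);  °P = 259 − 259/SG_t;  cells = rate·(V+V_w)·°P
V_w = 24.3·((1.095−1)/(1.049−1)−1) = 22.8122
V_final = 24.3 + 22.8122 = 47.1122
°P = 259 − 259/1.049 = 12.0982
cells = 0.88·47.1122·12.0982

501.5761 billion cells


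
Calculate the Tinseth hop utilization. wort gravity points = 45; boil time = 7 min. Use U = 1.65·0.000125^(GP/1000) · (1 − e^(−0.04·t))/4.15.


bigness = 1.65·0.000125^(45/1000) = 1.1011
boil_factor = (1 − e^(−0.04·7))/4.15 = 0.0588
U = 1.1011 · 0.0588

0.0648


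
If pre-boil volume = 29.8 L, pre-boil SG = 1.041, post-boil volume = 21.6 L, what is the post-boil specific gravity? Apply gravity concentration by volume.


SG_post = 1 + (SG_pre − 1)·V_pre/V_post
pts_pre = (1.041 − 1)·1000 = 41.0000
pts_post = 41.0000·29.8/21.6 = 56.5648
SG_post = 1 + 56.5648/1000

1.0566


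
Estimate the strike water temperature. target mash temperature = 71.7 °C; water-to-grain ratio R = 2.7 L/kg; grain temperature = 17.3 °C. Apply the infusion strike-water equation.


T_strike = (0.41/R)·(T_mash − T_grain) + T_mash
T_strike = (0.41/2.7)·(71.7 − 17.3) + 71.7

79.9607 °C


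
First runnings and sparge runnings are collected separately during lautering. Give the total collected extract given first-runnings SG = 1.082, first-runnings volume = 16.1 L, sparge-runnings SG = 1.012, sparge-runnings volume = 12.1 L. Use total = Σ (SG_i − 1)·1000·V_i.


first = (1.082 − 1)·1000·16.1 = 1320.2000
sparge = (1.012 − 1)·1000·12.1 = 145.2000
total = 1320.2000 + 145.2000

1465.4000 gravity·L


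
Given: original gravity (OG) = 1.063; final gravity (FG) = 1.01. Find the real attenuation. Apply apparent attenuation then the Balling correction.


AA = (OG−FG)/(OG−1)·100;  RA = AA·0.8192
AA = (1.063 − 1.01)/(1.063 − 1)·100 = 84.1270
RA = 84.1270·0.8192

68.9168 %


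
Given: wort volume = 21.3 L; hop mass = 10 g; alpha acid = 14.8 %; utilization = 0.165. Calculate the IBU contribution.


IBU = (α/100)·mass·U·1000 / V
IBU = (14.8/100)·10·0.165·1000 / 21.3

11.4648 IBU
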